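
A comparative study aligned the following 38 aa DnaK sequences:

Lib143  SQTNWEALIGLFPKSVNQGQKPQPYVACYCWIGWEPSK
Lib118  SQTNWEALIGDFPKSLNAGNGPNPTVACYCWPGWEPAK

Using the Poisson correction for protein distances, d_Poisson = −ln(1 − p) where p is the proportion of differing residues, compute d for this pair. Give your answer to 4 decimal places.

Differing sites — 11:L/D; 16:V/L; 18:Q/A; 20:Q/N; 21:K/G; 23:Q/N; 25:Y/T; 32:I/P; 37:S/A.
p = 9/38 = 0.236842.
d = −ln(1 − 0.236842) = −ln(0.763158) = 0.2703.

0.2703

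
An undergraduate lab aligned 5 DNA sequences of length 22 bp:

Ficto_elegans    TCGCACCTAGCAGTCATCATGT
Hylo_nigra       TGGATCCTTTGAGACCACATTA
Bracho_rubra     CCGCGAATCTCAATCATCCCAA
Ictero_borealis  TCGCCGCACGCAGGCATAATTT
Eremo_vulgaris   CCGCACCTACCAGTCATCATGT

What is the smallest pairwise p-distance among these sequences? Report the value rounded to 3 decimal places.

Pairwise Hamming distances:
  Ficto_elegans vs Hylo_nigra: 11
  Ficto_elegans vs Bracho_rubra: 11
  Ficto_elegans vs Ictero_borealis: 7
  Ficto_elegans vs Eremo_vulgaris: 2
  Hylo_nigra vs Bracho_rubra: 15
  Hylo_nigra vs Ictero_borealis: 13
  Hylo_nigra vs Eremo_vulgaris: 12
  Bracho_rubra vs Ictero_borealis: 13
  Bracho_rubra vs Eremo_vulgaris: 10
  Ictero_borealis vs Eremo_vulgaris: 9
The smallest is 2 mismatches, between Ficto_elegans and Eremo_vulgaris; p = 2/22 = 0.091.

0.091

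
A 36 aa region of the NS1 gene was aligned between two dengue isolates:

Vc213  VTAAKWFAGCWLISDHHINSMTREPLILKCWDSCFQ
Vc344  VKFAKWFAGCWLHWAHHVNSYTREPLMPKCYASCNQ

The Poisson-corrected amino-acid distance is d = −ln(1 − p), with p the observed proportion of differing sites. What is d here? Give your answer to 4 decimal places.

0.4055

Differing sites — 2:T/K; 3:A/F; 13:I/H; 14:S/W; 15:D/A; 18:I/V; 21:M/Y; 27:I/M; 28:L/P; 31:W/Y; 32:D/A; 35:F/N.
p = 12/36 = 0.333333.
d = −ln(1 − 0.333333) = −ln(0.666667) = 0.4055.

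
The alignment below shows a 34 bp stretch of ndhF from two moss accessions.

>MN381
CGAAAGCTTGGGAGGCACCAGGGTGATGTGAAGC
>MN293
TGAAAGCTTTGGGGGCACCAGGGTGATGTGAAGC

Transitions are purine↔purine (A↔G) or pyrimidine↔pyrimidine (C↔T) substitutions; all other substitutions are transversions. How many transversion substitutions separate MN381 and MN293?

1

Mismatches occur at site 1 (C↔T, transition), site 10 (G↔T, transversion), site 13 (A↔G, transition).
Of the 3 differences, 2 transitions and 1 transversion, so the answer is 1.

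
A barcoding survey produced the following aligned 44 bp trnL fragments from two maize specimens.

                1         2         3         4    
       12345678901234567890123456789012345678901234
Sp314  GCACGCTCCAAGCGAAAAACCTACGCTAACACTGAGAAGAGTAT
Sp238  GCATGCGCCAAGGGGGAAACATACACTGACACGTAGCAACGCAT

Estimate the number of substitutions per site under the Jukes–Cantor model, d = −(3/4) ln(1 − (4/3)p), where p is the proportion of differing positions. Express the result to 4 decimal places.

0.4141

The sequences differ at positions 4 (C/T), 7 (T/G), 13 (C/G), 15 (A/G), 16 (A/G), 21 (C/A), 25 (G/A), 28 (A/G), 33 (T/G), 34 (G/T), 37 (A/C), 39 (G/A), 40 (A/C), 42 (T/C).
p = 14/44 = 0.318182.
d = −0.75 · ln(1 − (4/3)·0.318182) = −0.75 · ln(0.575757) = −0.75 · (-0.552070) = 0.4141.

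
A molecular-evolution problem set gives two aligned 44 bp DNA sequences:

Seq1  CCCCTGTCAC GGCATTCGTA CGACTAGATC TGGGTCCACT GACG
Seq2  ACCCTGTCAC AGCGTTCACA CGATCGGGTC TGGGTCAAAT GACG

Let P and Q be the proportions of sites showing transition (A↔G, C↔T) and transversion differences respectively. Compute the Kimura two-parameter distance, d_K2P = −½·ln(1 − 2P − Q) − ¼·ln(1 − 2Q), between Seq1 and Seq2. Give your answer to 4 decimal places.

Differing sites — 1:C/A (Tv); 11:G/A (Ti); 14:A/G (Ti); 18:G/A (Ti); 19:T/C (Ti); 24:C/T (Ti); 25:T/C (Ti); 26:A/G (Ti); 28:A/G (Ti); 37:C/A (Tv); 39:C/A (Tv).
Of the 11 differences, 8 transitions and 3 transversions over 44 sites: P = 8/44 = 0.181818, Q = 3/44 = 0.068182.
d = −0.5·ln(0.568182) − 0.25·ln(0.863636) = −0.5·(-0.565313) − 0.25·(-0.146604) = 0.3193.

0.3193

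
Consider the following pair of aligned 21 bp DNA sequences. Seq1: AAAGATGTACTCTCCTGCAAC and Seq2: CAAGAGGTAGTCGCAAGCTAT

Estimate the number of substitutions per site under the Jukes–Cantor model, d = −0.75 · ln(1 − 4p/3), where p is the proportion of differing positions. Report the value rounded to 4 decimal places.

0.5319

The sequences differ at positions 1 (A/C), 6 (T/G), 10 (C/G), 13 (T/G), 15 (C/A), 16 (T/A), 19 (A/T), 21 (C/T).
p = 8/21 = 0.380952.
d = −0.75 · ln(1 − (4/3)·0.380952) = −0.75 · ln(0.492064) = −0.75 · (-0.709146) = 0.5319.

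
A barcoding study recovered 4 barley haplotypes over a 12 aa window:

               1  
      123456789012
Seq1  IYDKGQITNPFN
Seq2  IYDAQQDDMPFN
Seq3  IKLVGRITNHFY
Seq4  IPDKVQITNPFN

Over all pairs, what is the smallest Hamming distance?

Pairwise Hamming distances:
  Seq1 vs Seq2: 5
  Seq1 vs Seq3: 6
  Seq1 vs Seq4: 2
  Seq2 vs Seq3: 10
  Seq2 vs Seq4: 6
  Seq3 vs Seq4: 7
The smallest is 2, between Seq1 and Seq4.

2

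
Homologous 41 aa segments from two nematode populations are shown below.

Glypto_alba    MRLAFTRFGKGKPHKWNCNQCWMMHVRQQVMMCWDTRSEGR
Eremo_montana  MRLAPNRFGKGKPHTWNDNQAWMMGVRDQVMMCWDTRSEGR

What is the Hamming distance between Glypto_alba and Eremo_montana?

The sequences differ at positions 5 (F/P), 6 (T/N), 15 (K/T), 18 (C/D), 21 (C/A), 25 (H/G), 28 (Q/D).
That gives 7 mismatches out of 41 aligned sites, so the Hamming distance is 7.

7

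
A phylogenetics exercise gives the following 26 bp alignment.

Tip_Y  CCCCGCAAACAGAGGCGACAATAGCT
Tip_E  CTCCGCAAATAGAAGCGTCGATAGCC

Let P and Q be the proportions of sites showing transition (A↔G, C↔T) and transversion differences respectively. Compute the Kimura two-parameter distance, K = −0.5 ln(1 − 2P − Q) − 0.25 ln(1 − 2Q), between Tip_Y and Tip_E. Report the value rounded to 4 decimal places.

Differing sites — 2:C/T (Ti); 10:C/T (Ti); 14:G/A (Ti); 18:A/T (Tv); 20:A/G (Ti); 26:T/C (Ti).
Of the 6 differences, 5 transitions and 1 transversion over 26 sites: P = 5/26 = 0.192308, Q = 1/26 = 0.038462.
d = −0.5·ln(0.576922) − 0.25·ln(0.923076) = −0.5·(-0.550048) − 0.25·(-0.080044) = 0.2950.

0.2950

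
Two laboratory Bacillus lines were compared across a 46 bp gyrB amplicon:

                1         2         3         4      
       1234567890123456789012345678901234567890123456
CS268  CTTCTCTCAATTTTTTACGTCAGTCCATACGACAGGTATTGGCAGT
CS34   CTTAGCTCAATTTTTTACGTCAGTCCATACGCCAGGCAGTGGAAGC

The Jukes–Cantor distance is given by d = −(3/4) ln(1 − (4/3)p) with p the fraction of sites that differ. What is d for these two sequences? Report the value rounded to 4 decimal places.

0.1701

The sequences differ at positions 4 (C/A), 5 (T/G), 32 (A/C), 37 (T/C), 39 (T/G), 43 (C/A), 46 (T/C).
p = 7/46 = 0.152174.
d = −0.75 · ln(1 − (4/3)·0.152174) = −0.75 · ln(0.797101) = −0.75 · (-0.226774) = 0.1701.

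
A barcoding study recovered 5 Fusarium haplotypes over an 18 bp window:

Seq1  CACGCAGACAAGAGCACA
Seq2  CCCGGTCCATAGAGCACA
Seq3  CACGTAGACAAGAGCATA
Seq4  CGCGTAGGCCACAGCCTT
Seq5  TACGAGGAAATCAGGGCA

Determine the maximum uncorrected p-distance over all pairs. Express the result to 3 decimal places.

0.667

Pairwise Hamming distances:
  Seq1 vs Seq2: 7
  Seq1 vs Seq3: 2
  Seq1 vs Seq4: 8
  Seq1 vs Seq5: 8
  Seq2 vs Seq3: 8
  Seq2 vs Seq4: 11
  Seq2 vs Seq5: 11
  Seq3 vs Seq4: 6
  Seq3 vs Seq5: 9
  Seq4 vs Seq5: 12
The largest is 12 mismatches, between Seq4 and Seq5; p = 12/18 = 0.667.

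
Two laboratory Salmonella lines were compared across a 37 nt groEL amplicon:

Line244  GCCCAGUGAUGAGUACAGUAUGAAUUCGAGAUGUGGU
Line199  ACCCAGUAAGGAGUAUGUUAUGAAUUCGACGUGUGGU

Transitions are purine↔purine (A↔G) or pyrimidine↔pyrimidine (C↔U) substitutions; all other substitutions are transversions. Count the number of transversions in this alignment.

Mismatches occur at site 1 (G→A, transition), site 8 (G→A, transition), site 10 (U→G, transversion), site 16 (C→U, transition), site 17 (A→G, transition), site 18 (G→U, transversion), site 30 (G→C, transversion), site 31 (A→G, transition).
Of the 8 differences, 5 transitions and 3 transversions, so the answer is 3.

3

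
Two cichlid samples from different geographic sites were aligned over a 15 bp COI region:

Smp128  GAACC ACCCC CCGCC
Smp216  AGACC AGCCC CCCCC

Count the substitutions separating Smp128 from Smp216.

4

Mismatches occur at site 1 (G↔A), site 2 (A↔G), site 7 (C↔G), site 13 (G↔C).
That gives 4 mismatches out of 15 aligned sites, so the Hamming distance is 4.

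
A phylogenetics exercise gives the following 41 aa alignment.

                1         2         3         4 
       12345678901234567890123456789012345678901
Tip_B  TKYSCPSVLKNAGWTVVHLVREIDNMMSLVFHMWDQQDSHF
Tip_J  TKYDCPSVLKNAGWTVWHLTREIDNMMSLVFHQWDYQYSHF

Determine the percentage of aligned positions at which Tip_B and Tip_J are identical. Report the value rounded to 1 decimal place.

Differing sites — 4:S/D; 17:V/W; 20:V/T; 33:M/Q; 36:Q/Y; 38:D/Y.
35 of the 41 sites match, so the percent identity is 35/41 × 100 = 85.4%.

85.4%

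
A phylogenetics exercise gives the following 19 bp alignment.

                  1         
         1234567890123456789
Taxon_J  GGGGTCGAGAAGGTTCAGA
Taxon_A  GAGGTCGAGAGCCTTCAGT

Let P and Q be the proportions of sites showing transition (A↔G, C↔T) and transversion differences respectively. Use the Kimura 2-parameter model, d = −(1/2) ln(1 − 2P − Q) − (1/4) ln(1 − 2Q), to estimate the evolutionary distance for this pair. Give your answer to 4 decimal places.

Mismatches occur at site 2 (G↔A, transition), site 11 (A↔G, transition), site 12 (G↔C, transversion), site 13 (G↔C, transversion), site 19 (A↔T, transversion).
Of the 5 differences, 2 transitions and 3 transversions over 19 sites: P = 2/19 = 0.105263, Q = 3/19 = 0.157895.
d = −0.5·ln(0.631579) − 0.25·ln(0.684210) = −0.5·(-0.459532) − 0.25·(-0.379490) = 0.3246.

0.3246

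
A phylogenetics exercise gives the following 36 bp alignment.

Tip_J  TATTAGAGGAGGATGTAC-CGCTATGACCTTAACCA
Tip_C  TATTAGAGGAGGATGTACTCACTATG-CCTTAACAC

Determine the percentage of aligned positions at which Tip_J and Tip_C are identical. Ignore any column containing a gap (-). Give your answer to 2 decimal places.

91.18%

Excluding the 2 gap columns leaves 34 comparable sites.
The sequences differ at positions 21 (G/A), 35 (C/A), 36 (A/C).
31 of the 34 comparable sites match, so the percent identity is 31/34 × 100 = 91.18%.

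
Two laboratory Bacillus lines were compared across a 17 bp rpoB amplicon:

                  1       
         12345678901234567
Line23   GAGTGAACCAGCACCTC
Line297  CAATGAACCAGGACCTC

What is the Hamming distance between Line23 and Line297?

Differing sites — 1:G/C; 3:G/A; 12:C/G.
That gives 3 mismatches out of 17 aligned sites, so the Hamming distance is 3.

3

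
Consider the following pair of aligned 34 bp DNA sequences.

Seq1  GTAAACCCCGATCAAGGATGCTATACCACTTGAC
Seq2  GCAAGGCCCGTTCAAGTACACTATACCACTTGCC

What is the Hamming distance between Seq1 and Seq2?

8

Differing sites — 2:T/C; 5:A/G; 6:C/G; 11:A/T; 17:G/T; 19:T/C; 20:G/A; 33:A/C.
That gives 8 mismatches out of 34 aligned sites, so the Hamming distance is 8.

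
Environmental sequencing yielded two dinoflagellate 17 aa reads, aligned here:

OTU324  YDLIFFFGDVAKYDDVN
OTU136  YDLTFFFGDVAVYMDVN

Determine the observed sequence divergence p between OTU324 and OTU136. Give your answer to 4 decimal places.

0.1765

The sequences differ at positions 4 (I/T), 12 (K/V), 14 (D/M).
There are 3 differences over 17 sites, so p = 3/17 = 0.1765.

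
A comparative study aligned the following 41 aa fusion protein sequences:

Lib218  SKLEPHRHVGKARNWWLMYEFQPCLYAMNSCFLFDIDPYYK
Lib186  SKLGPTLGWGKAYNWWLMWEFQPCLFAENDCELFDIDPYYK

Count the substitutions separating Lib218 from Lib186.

11

Differing sites — 4:E/G; 6:H/T; 7:R/L; 8:H/G; 9:V/W; 13:R/Y; 19:Y/W; 26:Y/F; 28:M/E; 30:S/D; 32:F/E.
That gives 11 mismatches out of 41 aligned sites, so the Hamming distance is 11.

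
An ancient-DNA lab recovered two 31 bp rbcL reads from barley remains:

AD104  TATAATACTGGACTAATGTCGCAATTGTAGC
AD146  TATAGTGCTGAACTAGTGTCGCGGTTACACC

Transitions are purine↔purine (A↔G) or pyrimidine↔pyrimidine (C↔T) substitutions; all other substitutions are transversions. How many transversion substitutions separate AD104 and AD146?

Mismatches occur at site 5 (A↔G, transition), site 7 (A↔G, transition), site 11 (G↔A, transition), site 16 (A↔G, transition), site 23 (A↔G, transition), site 24 (A↔G, transition), site 27 (G↔A, transition), site 28 (T↔C, transition), site 30 (G↔C, transversion).
Of the 9 differences, 8 transitions and 1 transversion, so the answer is 1.

1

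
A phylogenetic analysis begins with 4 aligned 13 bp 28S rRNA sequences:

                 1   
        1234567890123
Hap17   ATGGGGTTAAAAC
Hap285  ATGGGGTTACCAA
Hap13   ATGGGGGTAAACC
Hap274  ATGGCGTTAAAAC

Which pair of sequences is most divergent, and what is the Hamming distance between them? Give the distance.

5

Pairwise Hamming distances:
  Hap17 vs Hap285: 3
  Hap17 vs Hap13: 2
  Hap17 vs Hap274: 1
  Hap285 vs Hap13: 5
  Hap285 vs Hap274: 4
  Hap13 vs Hap274: 3
The largest is 5, between Hap285 and Hap13.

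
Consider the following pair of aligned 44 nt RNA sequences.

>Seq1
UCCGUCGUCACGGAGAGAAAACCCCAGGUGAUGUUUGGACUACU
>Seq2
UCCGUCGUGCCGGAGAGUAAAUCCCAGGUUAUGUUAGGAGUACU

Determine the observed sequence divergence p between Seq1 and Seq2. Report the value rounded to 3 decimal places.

The sequences differ at positions 9 (C/G), 10 (A/C), 18 (A/U), 22 (C/U), 30 (G/U), 36 (U/A), 40 (C/G).
There are 7 differences over 44 sites, so p = 7/44 = 0.159.

0.159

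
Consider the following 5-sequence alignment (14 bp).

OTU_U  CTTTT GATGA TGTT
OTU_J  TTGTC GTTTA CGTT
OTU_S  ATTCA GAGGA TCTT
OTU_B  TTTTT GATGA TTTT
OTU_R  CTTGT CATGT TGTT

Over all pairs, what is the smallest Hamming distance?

Pairwise Hamming distances:
  OTU_U vs OTU_J: 6
  OTU_U vs OTU_S: 5
  OTU_U vs OTU_B: 2
  OTU_U vs OTU_R: 3
  OTU_J vs OTU_S: 9
  OTU_J vs OTU_B: 6
  OTU_J vs OTU_R: 9
  OTU_S vs OTU_B: 5
  OTU_S vs OTU_R: 7
  OTU_B vs OTU_R: 5
The smallest is 2, between OTU_U and OTU_B.

2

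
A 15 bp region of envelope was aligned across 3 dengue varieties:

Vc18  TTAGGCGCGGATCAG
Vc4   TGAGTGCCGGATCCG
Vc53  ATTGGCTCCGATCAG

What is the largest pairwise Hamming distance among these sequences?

8

Pairwise Hamming distances:
  Vc18 vs Vc4: 5
  Vc18 vs Vc53: 4
  Vc4 vs Vc53: 8
The largest is 8, between Vc4 and Vc53.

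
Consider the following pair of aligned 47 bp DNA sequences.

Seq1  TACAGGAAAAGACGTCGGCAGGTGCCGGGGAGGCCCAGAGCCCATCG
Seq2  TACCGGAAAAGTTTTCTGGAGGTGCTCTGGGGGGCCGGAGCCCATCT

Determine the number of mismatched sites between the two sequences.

13

Mismatches occur at site 4 (A/C), site 12 (A/T), site 13 (C/T), site 14 (G/T), site 17 (G/T), site 19 (C/G), site 26 (C/T), site 27 (G/C), site 28 (G/T), site 31 (A/G), site 34 (C/G), site 37 (A/G), site 47 (G/T).
That gives 13 mismatches out of 47 aligned sites, so the Hamming distance is 13.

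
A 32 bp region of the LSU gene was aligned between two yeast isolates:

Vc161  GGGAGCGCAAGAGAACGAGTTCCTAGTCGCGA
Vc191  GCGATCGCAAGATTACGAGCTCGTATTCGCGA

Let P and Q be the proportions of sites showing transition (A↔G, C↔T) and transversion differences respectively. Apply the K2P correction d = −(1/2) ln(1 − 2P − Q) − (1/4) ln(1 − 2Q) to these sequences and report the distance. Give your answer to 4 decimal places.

Mismatches occur at site 2 (G↔C, transversion), site 5 (G↔T, transversion), site 13 (G↔T, transversion), site 14 (A↔T, transversion), site 20 (T↔C, transition), site 23 (C↔G, transversion), site 26 (G↔T, transversion).
Of the 7 differences, 1 transition and 6 transversions over 32 sites: P = 1/32 = 0.031250, Q = 6/32 = 0.187500.
d = −0.5·ln(0.750000) − 0.25·ln(0.625000) = −0.5·(-0.287682) − 0.25·(-0.470004) = 0.2613.

0.2613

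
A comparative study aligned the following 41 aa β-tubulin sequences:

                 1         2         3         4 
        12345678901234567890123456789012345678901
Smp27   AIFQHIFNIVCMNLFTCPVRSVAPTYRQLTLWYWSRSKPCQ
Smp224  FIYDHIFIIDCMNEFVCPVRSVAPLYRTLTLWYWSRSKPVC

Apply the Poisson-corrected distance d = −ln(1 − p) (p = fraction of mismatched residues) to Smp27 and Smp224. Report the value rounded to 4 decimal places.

0.3124

The sequences differ at positions 1 (A/F), 3 (F/Y), 4 (Q/D), 8 (N/I), 10 (V/D), 14 (L/E), 16 (T/V), 25 (T/L), 28 (Q/T), 40 (C/V), 41 (Q/C).
p = 11/41 = 0.268293.
d = −ln(1 − 0.268293) = −ln(0.731707) = 0.3124.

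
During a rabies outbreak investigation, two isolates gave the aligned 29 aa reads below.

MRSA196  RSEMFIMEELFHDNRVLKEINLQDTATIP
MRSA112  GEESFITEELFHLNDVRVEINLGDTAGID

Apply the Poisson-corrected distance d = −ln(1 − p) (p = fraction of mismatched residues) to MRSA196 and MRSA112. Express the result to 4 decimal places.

0.4769

The sequences differ at positions 1 (R/G), 2 (S/E), 4 (M/S), 7 (M/T), 13 (D/L), 15 (R/D), 17 (L/R), 18 (K/V), 23 (Q/G), 27 (T/G), 29 (P/D).
p = 11/29 = 0.379310.
d = −ln(1 − 0.379310) = −ln(0.620690) = 0.4769.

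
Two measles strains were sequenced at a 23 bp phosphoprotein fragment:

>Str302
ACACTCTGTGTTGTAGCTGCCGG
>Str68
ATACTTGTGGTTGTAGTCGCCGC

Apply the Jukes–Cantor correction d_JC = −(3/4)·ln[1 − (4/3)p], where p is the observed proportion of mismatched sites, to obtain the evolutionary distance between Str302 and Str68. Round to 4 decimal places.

The sequences differ at positions 2 (C/T), 6 (C/T), 7 (T/G), 8 (G/T), 9 (T/G), 17 (C/T), 18 (T/C), 23 (G/C).
p = 8/23 = 0.347826.
d = −0.75 · ln(1 − (4/3)·0.347826) = −0.75 · ln(0.536232) = −0.75 · (-0.623188) = 0.4674.

0.4674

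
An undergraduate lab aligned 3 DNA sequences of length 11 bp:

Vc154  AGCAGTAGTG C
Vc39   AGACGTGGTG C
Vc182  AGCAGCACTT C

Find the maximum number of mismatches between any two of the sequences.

6

Pairwise Hamming distances:
  Vc154 vs Vc39: 3
  Vc154 vs Vc182: 3
  Vc39 vs Vc182: 6
The largest is 6, between Vc39 and Vc182.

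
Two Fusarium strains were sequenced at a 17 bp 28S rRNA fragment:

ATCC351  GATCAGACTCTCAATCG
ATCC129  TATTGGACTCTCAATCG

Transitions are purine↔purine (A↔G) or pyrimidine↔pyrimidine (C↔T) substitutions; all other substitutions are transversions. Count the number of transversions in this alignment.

1

Mismatches occur at site 1 (G/T, transversion), site 4 (C/T, transition), site 5 (A/G, transition).
Of the 3 differences, 2 transitions and 1 transversion, so the answer is 1.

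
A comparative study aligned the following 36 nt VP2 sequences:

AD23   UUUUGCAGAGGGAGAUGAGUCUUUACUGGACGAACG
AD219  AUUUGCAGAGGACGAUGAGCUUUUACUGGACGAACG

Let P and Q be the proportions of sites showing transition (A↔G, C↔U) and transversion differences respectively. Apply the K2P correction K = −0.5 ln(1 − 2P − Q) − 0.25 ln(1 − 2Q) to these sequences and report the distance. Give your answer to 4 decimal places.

0.1551

The sequences differ at positions 1 (U/A, transversion), 12 (G/A, transition), 13 (A/C, transversion), 20 (U/C, transition), 21 (C/U, transition).
Of the 5 differences, 3 transitions and 2 transversions over 36 sites: P = 3/36 = 0.083333, Q = 2/36 = 0.055556.
d = −0.5·ln(0.777778) − 0.25·ln(0.888888) = −0.5·(-0.251314) − 0.25·(-0.117784) = 0.1551.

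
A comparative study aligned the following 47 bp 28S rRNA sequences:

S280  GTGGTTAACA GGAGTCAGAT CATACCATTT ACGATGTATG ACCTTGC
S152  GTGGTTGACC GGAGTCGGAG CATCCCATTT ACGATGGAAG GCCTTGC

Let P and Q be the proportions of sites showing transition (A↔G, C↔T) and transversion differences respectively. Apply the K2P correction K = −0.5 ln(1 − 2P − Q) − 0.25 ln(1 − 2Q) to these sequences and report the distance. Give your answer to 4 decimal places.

The sequences differ at positions 7 (A/G, transition), 10 (A/C, transversion), 17 (A/G, transition), 20 (T/G, transversion), 24 (A/C, transversion), 37 (T/G, transversion), 39 (T/A, transversion), 41 (A/G, transition).
Of the 8 differences, 3 transitions and 5 transversions over 47 sites: P = 3/47 = 0.063830, Q = 5/47 = 0.106383.
d = −0.5·ln(0.765957) − 0.25·ln(0.787234) = −0.5·(-0.266629) − 0.25·(-0.239230) = 0.1931.

0.1931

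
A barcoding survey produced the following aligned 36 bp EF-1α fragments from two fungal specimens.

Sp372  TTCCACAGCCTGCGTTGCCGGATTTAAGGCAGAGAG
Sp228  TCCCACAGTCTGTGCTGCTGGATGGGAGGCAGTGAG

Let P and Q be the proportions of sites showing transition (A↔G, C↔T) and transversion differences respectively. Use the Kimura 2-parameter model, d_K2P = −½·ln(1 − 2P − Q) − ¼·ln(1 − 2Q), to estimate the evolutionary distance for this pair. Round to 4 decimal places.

0.3151

The sequences differ at positions 2 (T/C, transition), 9 (C/T, transition), 13 (C/T, transition), 15 (T/C, transition), 19 (C/T, transition), 24 (T/G, transversion), 25 (T/G, transversion), 26 (A/G, transition), 33 (A/T, transversion).
Of the 9 differences, 6 transitions and 3 transversions over 36 sites: P = 6/36 = 0.166667, Q = 3/36 = 0.083333.
d = −0.5·ln(0.583333) − 0.25·ln(0.833334) = −0.5·(-0.538997) − 0.25·(-0.182321) = 0.3151.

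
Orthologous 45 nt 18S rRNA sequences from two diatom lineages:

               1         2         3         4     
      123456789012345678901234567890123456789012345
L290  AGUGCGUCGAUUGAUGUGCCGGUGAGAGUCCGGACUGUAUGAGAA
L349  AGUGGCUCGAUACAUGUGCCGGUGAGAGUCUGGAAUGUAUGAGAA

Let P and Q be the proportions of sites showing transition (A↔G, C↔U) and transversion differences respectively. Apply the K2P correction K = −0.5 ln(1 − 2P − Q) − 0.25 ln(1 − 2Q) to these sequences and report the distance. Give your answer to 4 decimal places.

Mismatches occur at site 5 (C→G, transversion), site 6 (G→C, transversion), site 12 (U→A, transversion), site 13 (G→C, transversion), site 31 (C→U, transition), site 35 (C→A, transversion).
Of the 6 differences, 1 transition and 5 transversions over 45 sites: P = 1/45 = 0.022222, Q = 5/45 = 0.111111.
d = −0.5·ln(0.844445) − 0.25·ln(0.777778) = −0.5·(-0.169076) − 0.25·(-0.251314) = 0.1474.

0.1474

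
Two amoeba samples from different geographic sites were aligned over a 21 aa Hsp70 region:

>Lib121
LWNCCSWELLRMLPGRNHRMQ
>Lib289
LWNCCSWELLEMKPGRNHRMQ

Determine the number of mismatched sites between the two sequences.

The sequences differ at positions 11 (R/E), 13 (L/K).
That gives 2 mismatches out of 21 aligned sites, so the Hamming distance is 2.

2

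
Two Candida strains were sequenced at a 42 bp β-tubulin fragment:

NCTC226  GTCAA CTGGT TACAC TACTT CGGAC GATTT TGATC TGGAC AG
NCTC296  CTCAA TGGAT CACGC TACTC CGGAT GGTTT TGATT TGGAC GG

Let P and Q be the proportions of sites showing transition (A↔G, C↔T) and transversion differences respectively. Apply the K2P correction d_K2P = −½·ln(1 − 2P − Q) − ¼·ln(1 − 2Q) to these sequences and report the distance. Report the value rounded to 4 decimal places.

Differing sites — 1:G/C (Tv); 6:C/T (Ti); 7:T/G (Tv); 9:G/A (Ti); 11:T/C (Ti); 14:A/G (Ti); 20:T/C (Ti); 25:C/T (Ti); 27:A/G (Ti); 35:C/T (Ti); 41:A/G (Ti).
Of the 11 differences, 9 transitions and 2 transversions over 42 sites: P = 9/42 = 0.214286, Q = 2/42 = 0.047619.
d = −0.5·ln(0.523809) − 0.25·ln(0.904762) = −0.5·(-0.646628) − 0.25·(-0.100083) = 0.3483.

0.3483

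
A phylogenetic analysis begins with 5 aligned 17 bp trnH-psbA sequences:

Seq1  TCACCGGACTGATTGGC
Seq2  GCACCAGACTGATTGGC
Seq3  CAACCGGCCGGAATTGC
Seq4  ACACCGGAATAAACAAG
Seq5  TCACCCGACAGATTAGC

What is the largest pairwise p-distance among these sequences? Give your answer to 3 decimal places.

0.588

Pairwise Hamming distances:
  Seq1 vs Seq2: 2
  Seq1 vs Seq3: 6
  Seq1 vs Seq4: 8
  Seq1 vs Seq5: 3
  Seq2 vs Seq3: 7
  Seq2 vs Seq4: 9
  Seq2 vs Seq5: 4
  Seq3 vs Seq4: 10
  Seq3 vs Seq5: 7
  Seq4 vs Seq5: 9
The largest is 10 mismatches, between Seq3 and Seq4; p = 10/17 = 0.588.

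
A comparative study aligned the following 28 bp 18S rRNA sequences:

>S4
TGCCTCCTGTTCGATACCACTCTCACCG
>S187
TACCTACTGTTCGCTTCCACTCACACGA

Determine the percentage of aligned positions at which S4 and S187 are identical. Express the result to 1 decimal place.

75.0%

Differing sites — 2:G/A; 6:C/A; 14:A/C; 16:A/T; 23:T/A; 27:C/G; 28:G/A.
21 of the 28 sites match, so the percent identity is 21/28 × 100 = 75.0%.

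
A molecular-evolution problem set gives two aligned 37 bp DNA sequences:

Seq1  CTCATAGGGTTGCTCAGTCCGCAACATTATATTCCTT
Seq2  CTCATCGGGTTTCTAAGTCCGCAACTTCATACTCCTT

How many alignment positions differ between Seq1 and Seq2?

6

Mismatches occur at site 6 (A/C), site 12 (G/T), site 15 (C/A), site 26 (A/T), site 28 (T/C), site 32 (T/C).
That gives 6 mismatches out of 37 aligned sites, so the Hamming distance is 6.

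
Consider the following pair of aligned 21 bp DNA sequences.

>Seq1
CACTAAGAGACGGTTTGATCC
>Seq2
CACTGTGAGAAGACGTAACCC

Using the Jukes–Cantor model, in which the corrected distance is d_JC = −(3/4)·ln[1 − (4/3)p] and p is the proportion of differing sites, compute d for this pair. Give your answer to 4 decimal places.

Mismatches occur at site 5 (A/G), site 6 (A/T), site 11 (C/A), site 13 (G/A), site 14 (T/C), site 15 (T/G), site 17 (G/A), site 19 (T/C).
p = 8/21 = 0.380952.
d = −0.75 · ln(1 − (4/3)·0.380952) = −0.75 · ln(0.492064) = −0.75 · (-0.709146) = 0.5319.

0.5319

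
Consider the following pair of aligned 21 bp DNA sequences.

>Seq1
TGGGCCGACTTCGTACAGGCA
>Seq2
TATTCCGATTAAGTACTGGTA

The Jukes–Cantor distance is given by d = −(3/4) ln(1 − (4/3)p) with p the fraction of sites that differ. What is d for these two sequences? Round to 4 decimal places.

Differing sites — 2:G/A; 3:G/T; 4:G/T; 9:C/T; 11:T/A; 12:C/A; 17:A/T; 20:C/T.
p = 8/21 = 0.380952.
d = −0.75 · ln(1 − (4/3)·0.380952) = −0.75 · ln(0.492064) = −0.75 · (-0.709146) = 0.5319.

0.5319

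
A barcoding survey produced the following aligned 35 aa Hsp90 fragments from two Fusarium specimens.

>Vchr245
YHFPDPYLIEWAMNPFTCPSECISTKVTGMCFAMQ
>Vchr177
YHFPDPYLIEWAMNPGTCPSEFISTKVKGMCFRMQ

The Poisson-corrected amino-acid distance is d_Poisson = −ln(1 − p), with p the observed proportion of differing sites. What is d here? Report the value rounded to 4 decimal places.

The sequences differ at positions 16 (F/G), 22 (C/F), 28 (T/K), 33 (A/R).
p = 4/35 = 0.114286.
d = −ln(1 − 0.114286) = −ln(0.885714) = 0.1214.

0.1214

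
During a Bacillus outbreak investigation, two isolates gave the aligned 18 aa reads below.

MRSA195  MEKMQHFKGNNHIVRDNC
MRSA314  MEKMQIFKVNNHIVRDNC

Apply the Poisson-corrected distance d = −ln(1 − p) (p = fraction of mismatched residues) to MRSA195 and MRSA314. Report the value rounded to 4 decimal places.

0.1178

The sequences differ at positions 6 (H/I), 9 (G/V).
p = 2/18 = 0.111111.
d = −ln(1 − 0.111111) = −ln(0.888889) = 0.1178.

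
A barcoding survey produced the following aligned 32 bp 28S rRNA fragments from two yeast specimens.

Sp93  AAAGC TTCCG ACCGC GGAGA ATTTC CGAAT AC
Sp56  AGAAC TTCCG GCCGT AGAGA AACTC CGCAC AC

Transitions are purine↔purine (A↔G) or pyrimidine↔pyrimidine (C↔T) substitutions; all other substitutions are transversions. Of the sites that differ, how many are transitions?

7

Differing sites — 2:A/G (Ti); 4:G/A (Ti); 11:A/G (Ti); 15:C/T (Ti); 16:G/A (Ti); 22:T/A (Tv); 23:T/C (Ti); 28:A/C (Tv); 30:T/C (Ti).
Of the 9 differences, 7 transitions and 2 transversions, so the answer is 7.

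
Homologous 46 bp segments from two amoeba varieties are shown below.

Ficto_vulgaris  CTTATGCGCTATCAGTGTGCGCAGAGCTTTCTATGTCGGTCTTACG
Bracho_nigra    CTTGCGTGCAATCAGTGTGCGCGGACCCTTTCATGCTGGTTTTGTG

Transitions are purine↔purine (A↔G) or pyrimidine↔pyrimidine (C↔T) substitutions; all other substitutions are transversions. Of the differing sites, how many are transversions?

2

The sequences differ at positions 4 (A/G, transition), 5 (T/C, transition), 7 (C/T, transition), 10 (T/A, transversion), 23 (A/G, transition), 26 (G/C, transversion), 28 (T/C, transition), 31 (C/T, transition), 32 (T/C, transition), 36 (T/C, transition), 37 (C/T, transition), 41 (C/T, transition), 44 (A/G, transition), 45 (C/T, transition).
Of the 14 differences, 12 transitions and 2 transversions, so the answer is 2.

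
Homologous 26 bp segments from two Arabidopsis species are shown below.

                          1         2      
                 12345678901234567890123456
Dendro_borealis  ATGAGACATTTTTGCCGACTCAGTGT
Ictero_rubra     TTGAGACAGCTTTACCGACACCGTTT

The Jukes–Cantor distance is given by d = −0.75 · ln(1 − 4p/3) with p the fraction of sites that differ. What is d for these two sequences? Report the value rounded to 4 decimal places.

0.3335

The sequences differ at positions 1 (A/T), 9 (T/G), 10 (T/C), 14 (G/A), 20 (T/A), 22 (A/C), 25 (G/T).
p = 7/26 = 0.269231.
d = −0.75 · ln(1 − (4/3)·0.269231) = −0.75 · ln(0.641025) = −0.75 · (-0.444687) = 0.3335.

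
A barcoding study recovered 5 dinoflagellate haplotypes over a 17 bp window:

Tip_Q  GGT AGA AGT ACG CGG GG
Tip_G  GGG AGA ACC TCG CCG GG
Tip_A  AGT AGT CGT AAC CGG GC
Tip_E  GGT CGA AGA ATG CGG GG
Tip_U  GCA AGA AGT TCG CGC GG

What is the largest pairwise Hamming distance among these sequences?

11

Pairwise Hamming distances:
  Tip_Q vs Tip_G: 5
  Tip_Q vs Tip_A: 6
  Tip_Q vs Tip_E: 3
  Tip_Q vs Tip_U: 4
  Tip_G vs Tip_A: 11
  Tip_G vs Tip_E: 7
  Tip_G vs Tip_U: 6
  Tip_A vs Tip_E: 8
  Tip_A vs Tip_U: 10
  Tip_E vs Tip_U: 7
The largest is 11, between Tip_G and Tip_A.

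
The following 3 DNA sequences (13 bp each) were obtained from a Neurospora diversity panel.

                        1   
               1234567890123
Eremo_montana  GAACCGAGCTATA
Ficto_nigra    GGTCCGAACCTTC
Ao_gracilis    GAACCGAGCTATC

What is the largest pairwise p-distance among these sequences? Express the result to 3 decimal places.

0.462

Pairwise Hamming distances:
  Eremo_montana vs Ficto_nigra: 6
  Eremo_montana vs Ao_gracilis: 1
  Ficto_nigra vs Ao_gracilis: 5
The largest is 6 mismatches, between Eremo_montana and Ficto_nigra; p = 6/13 = 0.462.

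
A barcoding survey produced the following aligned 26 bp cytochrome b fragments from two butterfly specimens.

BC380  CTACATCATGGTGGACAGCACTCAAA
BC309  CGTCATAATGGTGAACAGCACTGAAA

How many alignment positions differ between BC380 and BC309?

5

Mismatches occur at site 2 (T→G), site 3 (A→T), site 7 (C→A), site 14 (G→A), site 23 (C→G).
That gives 5 mismatches out of 26 aligned sites, so the Hamming distance is 5.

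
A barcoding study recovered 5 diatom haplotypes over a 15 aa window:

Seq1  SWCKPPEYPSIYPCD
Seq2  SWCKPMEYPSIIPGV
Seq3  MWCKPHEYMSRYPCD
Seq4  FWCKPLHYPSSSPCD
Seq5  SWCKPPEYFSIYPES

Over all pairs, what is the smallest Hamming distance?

3

Pairwise Hamming distances:
  Seq1 vs Seq2: 4
  Seq1 vs Seq3: 4
  Seq1 vs Seq4: 5
  Seq1 vs Seq5: 3
  Seq2 vs Seq3: 7
  Seq2 vs Seq4: 7
  Seq2 vs Seq5: 5
  Seq3 vs Seq4: 6
  Seq3 vs Seq5: 6
  Seq4 vs Seq5: 8
The smallest is 3, between Seq1 and Seq5.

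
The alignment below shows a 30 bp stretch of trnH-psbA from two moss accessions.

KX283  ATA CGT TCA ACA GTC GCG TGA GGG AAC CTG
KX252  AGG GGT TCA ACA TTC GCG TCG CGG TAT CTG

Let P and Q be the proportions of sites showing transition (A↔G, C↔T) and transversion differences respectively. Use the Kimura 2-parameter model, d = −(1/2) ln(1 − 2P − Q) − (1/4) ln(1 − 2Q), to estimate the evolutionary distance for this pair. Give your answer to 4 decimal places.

0.3831

Mismatches occur at site 2 (T/G, transversion), site 3 (A/G, transition), site 4 (C/G, transversion), site 13 (G/T, transversion), site 20 (G/C, transversion), site 21 (A/G, transition), site 22 (G/C, transversion), site 25 (A/T, transversion), site 27 (C/T, transition).
Of the 9 differences, 3 transitions and 6 transversions over 30 sites: P = 3/30 = 0.100000, Q = 6/30 = 0.200000.
d = −0.5·ln(0.600000) − 0.25·ln(0.600000) = −0.5·(-0.510826) − 0.25·(-0.510826) = 0.3831.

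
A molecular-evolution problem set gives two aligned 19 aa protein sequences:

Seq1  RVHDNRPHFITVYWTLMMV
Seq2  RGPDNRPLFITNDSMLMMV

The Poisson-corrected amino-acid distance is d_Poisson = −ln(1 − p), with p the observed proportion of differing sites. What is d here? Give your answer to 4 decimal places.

0.4595

Differing sites — 2:V/G; 3:H/P; 8:H/L; 12:V/N; 13:Y/D; 14:W/S; 15:T/M.
p = 7/19 = 0.368421.
d = −ln(1 − 0.368421) = −ln(0.631579) = 0.4595.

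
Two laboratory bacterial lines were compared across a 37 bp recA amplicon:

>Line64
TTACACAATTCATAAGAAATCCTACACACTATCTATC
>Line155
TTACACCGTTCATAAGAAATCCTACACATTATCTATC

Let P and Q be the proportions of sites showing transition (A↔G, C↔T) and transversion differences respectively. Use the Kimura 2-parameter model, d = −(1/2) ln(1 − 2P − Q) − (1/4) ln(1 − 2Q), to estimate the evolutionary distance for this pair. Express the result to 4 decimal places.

0.0865

Differing sites — 7:A/C (Tv); 8:A/G (Ti); 29:C/T (Ti).
Of the 3 differences, 2 transitions and 1 transversion over 37 sites: P = 2/37 = 0.054054, Q = 1/37 = 0.027027.
d = −0.5·ln(0.864865) − 0.25·ln(0.945946) = −0.5·(-0.145182) − 0.25·(-0.055570) = 0.0865.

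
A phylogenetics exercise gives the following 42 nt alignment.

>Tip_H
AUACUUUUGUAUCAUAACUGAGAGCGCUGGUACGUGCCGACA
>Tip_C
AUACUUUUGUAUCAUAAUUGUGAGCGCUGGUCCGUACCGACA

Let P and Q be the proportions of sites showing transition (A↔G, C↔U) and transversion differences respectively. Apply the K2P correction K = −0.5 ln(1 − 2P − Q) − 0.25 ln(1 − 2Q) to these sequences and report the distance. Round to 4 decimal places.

0.1021

Mismatches occur at site 18 (C/U, transition), site 21 (A/U, transversion), site 32 (A/C, transversion), site 36 (G/A, transition).
Of the 4 differences, 2 transitions and 2 transversions over 42 sites: P = 2/42 = 0.047619, Q = 2/42 = 0.047619.
d = −0.5·ln(0.857143) − 0.25·ln(0.904762) = −0.5·(-0.154151) − 0.25·(-0.100083) = 0.1021.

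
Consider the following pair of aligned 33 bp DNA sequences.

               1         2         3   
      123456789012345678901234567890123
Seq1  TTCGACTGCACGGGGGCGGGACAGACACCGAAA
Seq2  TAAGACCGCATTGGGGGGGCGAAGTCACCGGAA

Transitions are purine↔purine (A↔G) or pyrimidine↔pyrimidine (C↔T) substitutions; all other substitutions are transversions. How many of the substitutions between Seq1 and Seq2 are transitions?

Mismatches occur at site 2 (T→A, transversion), site 3 (C→A, transversion), site 7 (T→C, transition), site 11 (C→T, transition), site 12 (G→T, transversion), site 17 (C→G, transversion), site 20 (G→C, transversion), site 21 (A→G, transition), site 22 (C→A, transversion), site 25 (A→T, transversion), site 31 (A→G, transition).
Of the 11 differences, 4 transitions and 7 transversions, so the answer is 4.

4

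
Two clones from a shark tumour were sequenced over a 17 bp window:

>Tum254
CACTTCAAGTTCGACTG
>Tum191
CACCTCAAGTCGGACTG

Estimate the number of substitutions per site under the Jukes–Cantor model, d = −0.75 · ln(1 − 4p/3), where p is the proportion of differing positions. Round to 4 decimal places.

0.2012

Differing sites — 4:T/C; 11:T/C; 12:C/G.
p = 3/17 = 0.176471.
d = −0.75 · ln(1 − (4/3)·0.176471) = −0.75 · ln(0.764705) = −0.75 · (-0.268265) = 0.2012.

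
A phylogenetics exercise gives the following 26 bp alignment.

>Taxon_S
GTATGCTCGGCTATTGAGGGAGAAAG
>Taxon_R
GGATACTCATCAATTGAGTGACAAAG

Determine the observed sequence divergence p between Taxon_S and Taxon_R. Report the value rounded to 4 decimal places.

Differing sites — 2:T/G; 5:G/A; 9:G/A; 10:G/T; 12:T/A; 19:G/T; 22:G/C.
There are 7 differences over 26 sites, so p = 7/26 = 0.2692.

0.2692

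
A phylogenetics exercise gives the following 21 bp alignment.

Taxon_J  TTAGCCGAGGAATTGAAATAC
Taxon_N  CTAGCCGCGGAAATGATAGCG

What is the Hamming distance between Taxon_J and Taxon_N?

7

Mismatches occur at site 1 (T/C), site 8 (A/C), site 13 (T/A), site 17 (A/T), site 19 (T/G), site 20 (A/C), site 21 (C/G).
That gives 7 mismatches out of 21 aligned sites, so the Hamming distance is 7.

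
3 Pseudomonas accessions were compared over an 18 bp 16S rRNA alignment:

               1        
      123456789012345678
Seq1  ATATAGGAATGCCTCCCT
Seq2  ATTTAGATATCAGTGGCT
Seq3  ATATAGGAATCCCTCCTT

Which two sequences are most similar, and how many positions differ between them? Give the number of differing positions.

Pairwise Hamming distances:
  Seq1 vs Seq2: 8
  Seq1 vs Seq3: 2
  Seq2 vs Seq3: 8
The smallest is 2, between Seq1 and Seq3.

2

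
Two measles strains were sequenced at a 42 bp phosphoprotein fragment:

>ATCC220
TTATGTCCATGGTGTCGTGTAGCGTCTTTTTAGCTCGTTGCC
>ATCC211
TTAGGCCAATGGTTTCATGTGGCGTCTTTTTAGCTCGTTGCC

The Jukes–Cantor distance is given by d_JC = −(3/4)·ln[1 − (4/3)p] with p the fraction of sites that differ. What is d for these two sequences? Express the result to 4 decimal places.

0.1585

Mismatches occur at site 4 (T→G), site 6 (T→C), site 8 (C→A), site 14 (G→T), site 17 (G→A), site 21 (A→G).
p = 6/42 = 0.142857.
d = −0.75 · ln(1 − (4/3)·0.142857) = −0.75 · ln(0.809524) = −0.75 · (-0.211309) = 0.1585.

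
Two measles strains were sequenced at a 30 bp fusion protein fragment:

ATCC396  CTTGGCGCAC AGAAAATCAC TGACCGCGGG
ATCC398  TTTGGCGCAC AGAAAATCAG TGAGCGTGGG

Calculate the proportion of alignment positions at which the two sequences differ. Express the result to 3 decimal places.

Differing sites — 1:C/T; 20:C/G; 24:C/G; 27:C/T.
There are 4 differences over 30 sites, so p = 4/30 = 0.133.

0.133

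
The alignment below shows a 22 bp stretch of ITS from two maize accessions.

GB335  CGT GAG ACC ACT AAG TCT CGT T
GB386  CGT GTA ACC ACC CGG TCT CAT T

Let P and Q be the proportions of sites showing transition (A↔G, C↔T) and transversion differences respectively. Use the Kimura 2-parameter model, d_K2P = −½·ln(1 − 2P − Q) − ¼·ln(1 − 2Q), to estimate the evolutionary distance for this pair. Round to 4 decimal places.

0.3532

Differing sites — 5:A/T (Tv); 6:G/A (Ti); 12:T/C (Ti); 13:A/C (Tv); 14:A/G (Ti); 20:G/A (Ti).
Of the 6 differences, 4 transitions and 2 transversions over 22 sites: P = 4/22 = 0.181818, Q = 2/22 = 0.090909.
d = −0.5·ln(0.545455) − 0.25·ln(0.818182) = −0.5·(-0.606135) − 0.25·(-0.200670) = 0.3532.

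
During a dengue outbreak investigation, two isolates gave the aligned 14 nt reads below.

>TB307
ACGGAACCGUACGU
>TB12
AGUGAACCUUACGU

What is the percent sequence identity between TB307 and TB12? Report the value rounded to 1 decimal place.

78.6%

Differing sites — 2:C/G; 3:G/U; 9:G/U.
11 of the 14 sites match, so the percent identity is 11/14 × 100 = 78.6%.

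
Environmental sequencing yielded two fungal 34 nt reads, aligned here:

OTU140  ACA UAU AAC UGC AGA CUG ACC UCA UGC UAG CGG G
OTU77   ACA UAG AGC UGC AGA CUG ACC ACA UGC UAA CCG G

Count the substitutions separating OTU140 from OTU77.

5

Differing sites — 6:U/G; 8:A/G; 22:U/A; 30:G/A; 32:G/C.
That gives 5 mismatches out of 34 aligned sites, so the Hamming distance is 5.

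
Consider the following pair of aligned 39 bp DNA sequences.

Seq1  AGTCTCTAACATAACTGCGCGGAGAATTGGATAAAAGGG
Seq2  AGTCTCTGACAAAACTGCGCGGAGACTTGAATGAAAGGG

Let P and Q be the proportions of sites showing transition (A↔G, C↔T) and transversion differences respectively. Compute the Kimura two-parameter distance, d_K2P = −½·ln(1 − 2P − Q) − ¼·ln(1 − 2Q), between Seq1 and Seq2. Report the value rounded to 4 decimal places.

0.1418

Mismatches occur at site 8 (A↔G, transition), site 12 (T↔A, transversion), site 26 (A↔C, transversion), site 30 (G↔A, transition), site 33 (A↔G, transition).
Of the 5 differences, 3 transitions and 2 transversions over 39 sites: P = 3/39 = 0.076923, Q = 2/39 = 0.051282.
d = −0.5·ln(0.794872) − 0.25·ln(0.897436) = −0.5·(-0.229574) − 0.25·(-0.108213) = 0.1418.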